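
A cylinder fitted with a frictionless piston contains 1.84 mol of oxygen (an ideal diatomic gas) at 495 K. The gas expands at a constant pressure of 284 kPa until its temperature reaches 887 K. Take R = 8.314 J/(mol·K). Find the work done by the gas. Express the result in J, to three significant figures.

Isobaric: W = P ΔV = nR ΔT.
W = (1.84)(8.314)(887 − 495) = 5997 J.

W ≈ 6000 J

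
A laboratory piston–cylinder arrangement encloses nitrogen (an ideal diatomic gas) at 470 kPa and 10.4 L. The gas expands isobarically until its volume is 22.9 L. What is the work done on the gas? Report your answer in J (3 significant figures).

Isobaric: W = P ΔV.
W = (470 kPa)(22.9 − 10.4 L) = (470)(12.5) = 5875 J.
Work on gas = −W_by = -5875 J.

W ≈ -5870 J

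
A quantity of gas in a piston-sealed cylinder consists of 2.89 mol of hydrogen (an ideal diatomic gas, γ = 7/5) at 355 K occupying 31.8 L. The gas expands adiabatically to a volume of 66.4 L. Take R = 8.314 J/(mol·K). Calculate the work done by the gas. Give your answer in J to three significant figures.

Adiabatic: TV^(γ−1) = const with γ = 7/5.
T₂ = T₁ (V₁/V₂)^(γ−1) = 355 × (31.8/66.4)^0.4 = 355 × 0.7449 = 264.4 K.
W_by = nCᵥ(T₁ − T₂) = (2.89)(20.79)(355 − 264.4) = 5440 J.

W ≈ 5440 J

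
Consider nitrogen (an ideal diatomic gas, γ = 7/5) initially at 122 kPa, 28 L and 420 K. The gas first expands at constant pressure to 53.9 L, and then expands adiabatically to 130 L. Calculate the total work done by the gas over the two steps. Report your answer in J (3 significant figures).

W_total ≈ 8040 J

Step 1 (isobaric): W = PΔV = (122 kPa)(53.9 − 28 L) = 3160 J.
After step 1: P = 122 kPa, V = 53.9 L, T = 808.5 K.
Step 2 (adiabatic): W = (P₁V₁ − P₂V₂)/(γ−1) = (6576 − 4624)/0.4 = 4880 J.
W_total = 3160 + 4880 = 8040 J.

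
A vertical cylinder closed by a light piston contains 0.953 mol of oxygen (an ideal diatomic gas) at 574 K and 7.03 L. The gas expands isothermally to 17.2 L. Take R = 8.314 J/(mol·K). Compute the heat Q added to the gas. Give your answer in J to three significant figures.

Q ≈ 4070 J

Isothermal ⇒ ΔU = 0, so Q = W = nRT ln(V₂/V₁).
Q = (0.953)(8.314)(574) ln(17.2/7.03) = 4548 × 0.8947 = 4069 J.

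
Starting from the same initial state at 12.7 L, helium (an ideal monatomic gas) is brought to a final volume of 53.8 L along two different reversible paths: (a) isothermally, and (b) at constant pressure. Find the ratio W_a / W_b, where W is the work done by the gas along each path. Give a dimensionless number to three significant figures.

W_a / W_b ≈ 0.446

Path (a) isothermal: W = P₁V₁ ln(V₂/V₁) → W_a/(P₁V₁) = 1.444.
Path (b) isobaric: W = P₁(V₂ − V₁) → W_b/(P₁V₁) = 3.236.
W_a / W_b = 1.444 / 3.236 = 0.4461.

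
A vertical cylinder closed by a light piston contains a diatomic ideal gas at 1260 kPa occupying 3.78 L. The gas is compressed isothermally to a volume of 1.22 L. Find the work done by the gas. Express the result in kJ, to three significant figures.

Isothermal: W = nRT ln(V₂/V₁) = P₁V₁ ln(V₂/V₁).
P₁V₁ = (1260 kPa)(3.78 L) = 4763 J.
W = 4763 × ln(1.22/3.78) = 4763 × -1.131
W_by_gas = -5386 J.

W ≈ -5.39 kJ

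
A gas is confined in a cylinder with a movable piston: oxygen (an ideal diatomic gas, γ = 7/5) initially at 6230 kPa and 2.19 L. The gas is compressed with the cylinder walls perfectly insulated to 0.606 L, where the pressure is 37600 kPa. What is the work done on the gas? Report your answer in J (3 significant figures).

Adiabatic: W = (P₁V₁ − P₂V₂)/(γ − 1) with γ = 7/5.
P₁V₁ = 13644 J, P₂V₂ = 22786 J.
W = (13644 − 22786) / 0.4 = -22855 J.
Work on gas = −W_by = 22855 J.

W ≈ 22900 J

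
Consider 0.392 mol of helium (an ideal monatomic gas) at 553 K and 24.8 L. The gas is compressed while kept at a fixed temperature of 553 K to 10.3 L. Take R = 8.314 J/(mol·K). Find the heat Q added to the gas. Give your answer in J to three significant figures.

Q ≈ -1580 J

Isothermal ⇒ ΔU = 0, so Q = W = nRT ln(V₂/V₁).
Q = (0.392)(8.314)(553) ln(10.3/24.8) = 1802 × -0.8787 = -1584 J.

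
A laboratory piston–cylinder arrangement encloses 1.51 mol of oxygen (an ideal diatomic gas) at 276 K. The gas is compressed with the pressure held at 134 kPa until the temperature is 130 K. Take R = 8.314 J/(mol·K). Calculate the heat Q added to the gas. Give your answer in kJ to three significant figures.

Q ≈ -6.42 kJ

Isobaric: W = nRΔT = (1.51)(8.314)(-146) = -1833 J.
ΔU = nCᵥΔT with Cᵥ = 5R/2: ΔU = (1.51)(20.79)(-146) = -4582 J.
Q = ΔU + W = -4582 − 1833 = -6415 J.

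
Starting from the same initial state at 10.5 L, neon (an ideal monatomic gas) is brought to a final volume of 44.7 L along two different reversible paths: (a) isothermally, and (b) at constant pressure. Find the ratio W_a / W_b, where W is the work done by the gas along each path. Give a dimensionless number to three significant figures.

W_a / W_b ≈ 0.445

Path (a) isothermal: W = P₁V₁ ln(V₂/V₁) → W_a/(P₁V₁) = 1.449.
Path (b) isobaric: W = P₁(V₂ − V₁) → W_b/(P₁V₁) = 3.257.
W_a / W_b = 1.449 / 3.257 = 0.4447.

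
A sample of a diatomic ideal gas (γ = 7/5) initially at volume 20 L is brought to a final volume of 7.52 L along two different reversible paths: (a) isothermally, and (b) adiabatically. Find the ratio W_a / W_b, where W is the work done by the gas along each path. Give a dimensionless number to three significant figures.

Path (a) isothermal: W = P₁V₁ ln(V₂/V₁) → W_a/(P₁V₁) = -0.9782.
Path (b) adiabatic: W = P₁V₁(1 − (V₁/V₂)^(γ−1))/(γ−1) → W_b/(P₁V₁) = -1.197.
W_a / W_b = -0.9782 / -1.197 = 0.8171.

W_a / W_b ≈ 0.817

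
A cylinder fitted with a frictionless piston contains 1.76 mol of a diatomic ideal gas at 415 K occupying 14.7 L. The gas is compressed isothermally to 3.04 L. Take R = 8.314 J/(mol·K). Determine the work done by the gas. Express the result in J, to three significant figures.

W ≈ -9570 J

Isothermal: W = nRT ln(V₂/V₁).
W = (1.76)(8.314)(415) × ln(3.04/14.7)
  = 6073 × -1.576
W_by_gas = -9570 J.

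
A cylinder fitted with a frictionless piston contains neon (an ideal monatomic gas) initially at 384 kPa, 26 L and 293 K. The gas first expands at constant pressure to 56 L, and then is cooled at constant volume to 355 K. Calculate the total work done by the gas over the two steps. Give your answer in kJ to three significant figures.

Step 1 (isobaric): W = PΔV = (384 kPa)(56 − 26 L) = 11520 J.
Step 2 (isochoric): W = 0 (constant volume).
W_total = 11520 + 0 = 11520 J.

W_total ≈ 11.5 kJ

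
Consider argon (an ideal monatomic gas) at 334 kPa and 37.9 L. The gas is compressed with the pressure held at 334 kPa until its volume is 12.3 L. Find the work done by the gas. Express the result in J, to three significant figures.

Isobaric: W = P ΔV.
W = (334 kPa)(12.3 − 37.9 L) = (334)(-25.6) = -8550 J.

W ≈ -8550 J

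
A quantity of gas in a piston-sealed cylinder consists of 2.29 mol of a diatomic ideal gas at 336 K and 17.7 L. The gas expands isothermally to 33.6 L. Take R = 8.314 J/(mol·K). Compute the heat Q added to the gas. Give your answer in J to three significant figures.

Q ≈ 4100 J

Isothermal ⇒ ΔU = 0, so Q = W = nRT ln(V₂/V₁).
Q = (2.29)(8.314)(336) ln(33.6/17.7) = 6397 × 0.641 = 4100 J.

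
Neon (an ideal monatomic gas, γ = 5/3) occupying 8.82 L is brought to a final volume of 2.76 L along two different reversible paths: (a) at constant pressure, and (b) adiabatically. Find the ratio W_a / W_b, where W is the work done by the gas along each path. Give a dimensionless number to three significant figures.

W_a / W_b ≈ 0.392

Path (a) isobaric: W = P₁(V₂ − V₁) → W_a/(P₁V₁) = -0.6871.
Path (b) adiabatic: W = P₁V₁(1 − (V₁/V₂)^(γ−1))/(γ−1) → W_b/(P₁V₁) = -1.754.
W_a / W_b = -0.6871 / -1.754 = 0.3916.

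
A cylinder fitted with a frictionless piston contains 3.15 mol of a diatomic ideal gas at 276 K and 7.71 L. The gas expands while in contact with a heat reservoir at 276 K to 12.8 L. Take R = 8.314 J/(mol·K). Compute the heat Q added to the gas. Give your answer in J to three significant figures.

Q ≈ 3660 J

Isothermal ⇒ ΔU = 0, so Q = W = nRT ln(V₂/V₁).
Q = (3.15)(8.314)(276) ln(12.8/7.71) = 7228 × 0.5069 = 3664 J.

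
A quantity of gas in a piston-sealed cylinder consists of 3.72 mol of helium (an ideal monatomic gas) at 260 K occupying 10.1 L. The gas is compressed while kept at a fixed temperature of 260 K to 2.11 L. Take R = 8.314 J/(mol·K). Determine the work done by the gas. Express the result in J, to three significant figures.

Isothermal: W = nRT ln(V₂/V₁).
W = (3.72)(8.314)(260) × ln(2.11/10.1)
  = 8041 × -1.566
W_by_gas = -12591 J.

W ≈ -12600 J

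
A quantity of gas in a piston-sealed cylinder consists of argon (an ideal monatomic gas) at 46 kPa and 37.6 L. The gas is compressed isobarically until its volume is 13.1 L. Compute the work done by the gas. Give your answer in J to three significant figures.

Isobaric: W = P ΔV.
W = (46 kPa)(13.1 − 37.6 L) = (46)(-24.5) = -1127 J.

W ≈ -1130 J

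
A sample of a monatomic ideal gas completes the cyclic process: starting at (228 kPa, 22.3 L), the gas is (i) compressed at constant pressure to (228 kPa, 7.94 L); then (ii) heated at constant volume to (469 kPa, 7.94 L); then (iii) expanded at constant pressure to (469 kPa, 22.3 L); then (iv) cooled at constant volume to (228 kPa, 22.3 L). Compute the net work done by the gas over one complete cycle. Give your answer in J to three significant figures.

Constant-volume legs do no work.
W(i) = (228)(7.94 − 22.3) = -3274 J; W(iii) = (469)(22.3 − 7.94) = 6735 J.
W_net = -3274 + 6735 = 3461 J (the clockwise enclosed area).

W_net ≈ 3460 J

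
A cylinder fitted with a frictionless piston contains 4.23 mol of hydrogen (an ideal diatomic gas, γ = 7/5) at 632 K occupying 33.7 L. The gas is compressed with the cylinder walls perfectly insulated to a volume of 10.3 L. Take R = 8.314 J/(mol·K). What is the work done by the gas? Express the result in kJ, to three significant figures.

Adiabatic: TV^(γ−1) = const with γ = 7/5.
T₂ = T₁ (V₁/V₂)^(γ−1) = 632 × (33.7/10.3)^0.4 = 632 × 1.607 = 1015 K.
W_by = nCᵥ(T₁ − T₂) = (4.23)(20.79)(632 − 1015) = -33708 J.

W ≈ -33.7 kJ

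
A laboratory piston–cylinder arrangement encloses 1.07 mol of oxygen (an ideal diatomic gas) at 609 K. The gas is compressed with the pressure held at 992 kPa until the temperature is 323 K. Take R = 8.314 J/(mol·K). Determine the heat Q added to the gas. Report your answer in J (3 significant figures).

Isobaric: W = nRΔT = (1.07)(8.314)(-286) = -2544 J.
ΔU = nCᵥΔT with Cᵥ = 5R/2: ΔU = (1.07)(20.79)(-286) = -6361 J.
Q = ΔU + W = -6361 − 2544 = -8905 J.

Q ≈ -8900 J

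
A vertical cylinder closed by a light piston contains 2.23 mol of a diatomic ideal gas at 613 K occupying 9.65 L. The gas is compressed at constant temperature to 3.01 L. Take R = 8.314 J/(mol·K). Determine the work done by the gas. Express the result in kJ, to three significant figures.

Isothermal: W = nRT ln(V₂/V₁).
W = (2.23)(8.314)(613) × ln(3.01/9.65)
  = 11365 × -1.165
W_by_gas = -13241 J.

W ≈ -13.2 kJ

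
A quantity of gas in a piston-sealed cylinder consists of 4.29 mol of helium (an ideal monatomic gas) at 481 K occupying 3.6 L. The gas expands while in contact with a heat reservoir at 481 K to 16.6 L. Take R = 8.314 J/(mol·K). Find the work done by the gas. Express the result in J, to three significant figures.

W ≈ 26200 J

Isothermal: W = nRT ln(V₂/V₁).
W = (4.29)(8.314)(481) × ln(16.6/3.6)
  = 17156 × 1.528
W_by_gas = 26222 J.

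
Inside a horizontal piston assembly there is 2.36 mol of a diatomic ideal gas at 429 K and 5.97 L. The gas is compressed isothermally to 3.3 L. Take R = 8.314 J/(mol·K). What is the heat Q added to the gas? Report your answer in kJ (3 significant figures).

Isothermal ⇒ ΔU = 0, so Q = W = nRT ln(V₂/V₁).
Q = (2.36)(8.314)(429) ln(3.3/5.97) = 8417 × -0.5928 = -4990 J.

Q ≈ -4.99 kJ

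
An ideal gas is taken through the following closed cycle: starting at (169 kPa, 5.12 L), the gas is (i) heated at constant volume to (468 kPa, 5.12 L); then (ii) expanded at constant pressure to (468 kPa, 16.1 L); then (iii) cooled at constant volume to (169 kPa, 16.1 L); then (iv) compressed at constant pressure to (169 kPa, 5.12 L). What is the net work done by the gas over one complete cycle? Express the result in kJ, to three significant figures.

W_net ≈ 3.28 kJ

Constant-volume legs do no work.
W(ii) = (468)(16.1 − 5.12) = 5139 J; W(iv) = (169)(5.12 − 16.1) = -1856 J.
W_net = 5139 − 1856 = 3283 J (the clockwise enclosed area).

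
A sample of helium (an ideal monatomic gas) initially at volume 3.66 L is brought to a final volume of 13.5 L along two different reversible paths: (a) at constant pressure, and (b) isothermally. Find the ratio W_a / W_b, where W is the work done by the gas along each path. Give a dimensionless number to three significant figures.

Path (a) isobaric: W = P₁(V₂ − V₁) → W_a/(P₁V₁) = 2.689.
Path (b) isothermal: W = P₁V₁ ln(V₂/V₁) → W_b/(P₁V₁) = 1.305.
W_a / W_b = 2.689 / 1.305 = 2.06.

W_a / W_b ≈ 2.06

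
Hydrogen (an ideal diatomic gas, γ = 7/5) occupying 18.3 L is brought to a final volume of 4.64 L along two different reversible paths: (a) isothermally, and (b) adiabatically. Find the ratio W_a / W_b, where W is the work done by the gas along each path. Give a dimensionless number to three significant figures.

Path (a) isothermal: W = P₁V₁ ln(V₂/V₁) → W_a/(P₁V₁) = -1.372.
Path (b) adiabatic: W = P₁V₁(1 − (V₁/V₂)^(γ−1))/(γ−1) → W_b/(P₁V₁) = -1.828.
W_a / W_b = -1.372 / -1.828 = 0.7505.

W_a / W_b ≈ 0.751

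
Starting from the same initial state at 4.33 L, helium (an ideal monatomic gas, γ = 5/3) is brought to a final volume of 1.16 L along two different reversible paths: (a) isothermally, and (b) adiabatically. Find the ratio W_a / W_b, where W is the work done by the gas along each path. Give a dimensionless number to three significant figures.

Path (a) isothermal: W = P₁V₁ ln(V₂/V₁) → W_a/(P₁V₁) = -1.317.
Path (b) adiabatic: W = P₁V₁(1 − (V₁/V₂)^(γ−1))/(γ−1) → W_b/(P₁V₁) = -2.109.
W_a / W_b = -1.317 / -2.109 = 0.6244.

W_a / W_b ≈ 0.624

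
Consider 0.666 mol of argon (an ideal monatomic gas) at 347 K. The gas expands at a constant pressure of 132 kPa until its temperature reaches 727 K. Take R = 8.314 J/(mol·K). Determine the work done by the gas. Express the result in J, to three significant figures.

W ≈ 2100 J

Isobaric: W = P ΔV = nR ΔT.
W = (0.666)(8.314)(727 − 347) = 2104 J.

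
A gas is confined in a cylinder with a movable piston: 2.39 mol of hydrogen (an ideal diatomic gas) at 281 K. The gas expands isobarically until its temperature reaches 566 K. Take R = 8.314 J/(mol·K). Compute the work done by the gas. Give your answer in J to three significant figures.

W ≈ 5660 J

Isobaric: W = P ΔV = nR ΔT.
W = (2.39)(8.314)(566 − 281) = 5663 J.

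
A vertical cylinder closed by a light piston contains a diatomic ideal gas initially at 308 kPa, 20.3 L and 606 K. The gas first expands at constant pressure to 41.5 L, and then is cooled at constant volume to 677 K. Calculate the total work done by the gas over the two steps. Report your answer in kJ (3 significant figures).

Step 1 (isobaric): W = PΔV = (308 kPa)(41.5 − 20.3 L) = 6530 J.
Step 2 (isochoric): W = 0 (constant volume).
W_total = 6530 + 0 = 6530 J.

W_total ≈ 6.53 kJ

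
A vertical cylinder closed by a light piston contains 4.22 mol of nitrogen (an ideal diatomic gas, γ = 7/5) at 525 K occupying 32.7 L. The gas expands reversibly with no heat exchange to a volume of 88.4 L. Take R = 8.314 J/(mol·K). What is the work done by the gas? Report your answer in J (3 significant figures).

W ≈ 15100 J

Adiabatic: TV^(γ−1) = const with γ = 7/5.
T₂ = T₁ (V₁/V₂)^(γ−1) = 525 × (32.7/88.4)^0.4 = 525 × 0.6718 = 352.7 K.
W_by = nCᵥ(T₁ − T₂) = (4.22)(20.79)(525 − 352.7) = 15113 J.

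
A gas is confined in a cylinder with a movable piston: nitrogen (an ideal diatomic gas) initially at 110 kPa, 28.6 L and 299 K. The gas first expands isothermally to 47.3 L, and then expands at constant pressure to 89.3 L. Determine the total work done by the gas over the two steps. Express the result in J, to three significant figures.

Step 1 (isothermal): W = P₁V₁ ln(V₂/V₁) = (3146) ln(47.3/28.6) = 1583 J.
After step 1: P = 66.51 kPa, V = 47.3 L, T = 299 K.
Step 2 (isobaric): W = PΔV = (66.51 kPa)(89.3 − 47.3 L) = 2793 J.
W_total = 1583 + 2793 = 4376 J.

W_total ≈ 4380 J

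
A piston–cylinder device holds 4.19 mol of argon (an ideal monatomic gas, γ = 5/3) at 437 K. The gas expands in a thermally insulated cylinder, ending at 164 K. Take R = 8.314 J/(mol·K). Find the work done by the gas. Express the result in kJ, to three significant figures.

Adiabatic ⇒ Q = 0, so W_by = −ΔU = nCᵥ(T₁ − T₂).
Cᵥ = 3R/2 = 12.47 J/(mol·K).
W = (4.19)(12.47)(437 − 164) = 14265 J.

W ≈ 14.3 kJ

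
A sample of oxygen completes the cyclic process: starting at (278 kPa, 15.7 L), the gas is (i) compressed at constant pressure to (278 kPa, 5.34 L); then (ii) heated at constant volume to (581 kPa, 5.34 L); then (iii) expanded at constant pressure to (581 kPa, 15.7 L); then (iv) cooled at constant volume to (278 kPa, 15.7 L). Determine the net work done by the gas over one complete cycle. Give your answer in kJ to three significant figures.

Constant-volume legs do no work.
W(i) = (278)(5.34 − 15.7) = -2880 J; W(iii) = (581)(15.7 − 5.34) = 6019 J.
W_net = -2880 + 6019 = 3139 J (the clockwise enclosed area).

W_net ≈ 3.14 kJ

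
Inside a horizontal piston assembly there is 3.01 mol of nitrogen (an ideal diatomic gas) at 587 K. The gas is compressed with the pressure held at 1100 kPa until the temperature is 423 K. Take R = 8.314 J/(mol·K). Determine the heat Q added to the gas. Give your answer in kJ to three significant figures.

Isobaric: W = nRΔT = (3.01)(8.314)(-164) = -4104 J.
ΔU = nCᵥΔT with Cᵥ = 5R/2: ΔU = (3.01)(20.79)(-164) = -10260 J.
Q = ΔU + W = -10260 − 4104 = -14364 J.

Q ≈ -14.4 kJ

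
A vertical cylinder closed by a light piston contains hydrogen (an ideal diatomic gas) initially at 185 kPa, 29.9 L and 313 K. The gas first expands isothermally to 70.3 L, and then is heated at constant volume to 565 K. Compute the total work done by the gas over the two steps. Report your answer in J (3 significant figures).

W_total ≈ 4730 J

Step 1 (isothermal): W = P₁V₁ ln(V₂/V₁) = (5532) ln(70.3/29.9) = 4729 J.
Step 2 (isochoric): W = 0 (constant volume).
W_total = 4729 + 0 = 4729 J.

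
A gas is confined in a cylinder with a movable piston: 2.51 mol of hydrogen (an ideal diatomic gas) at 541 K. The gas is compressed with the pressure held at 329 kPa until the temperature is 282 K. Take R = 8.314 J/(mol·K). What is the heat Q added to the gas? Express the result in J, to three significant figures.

Isobaric: W = nRΔT = (2.51)(8.314)(-259) = -5405 J.
ΔU = nCᵥΔT with Cᵥ = 5R/2: ΔU = (2.51)(20.79)(-259) = -13512 J.
Q = ΔU + W = -13512 − 5405 = -18917 J.

Q ≈ -18900 J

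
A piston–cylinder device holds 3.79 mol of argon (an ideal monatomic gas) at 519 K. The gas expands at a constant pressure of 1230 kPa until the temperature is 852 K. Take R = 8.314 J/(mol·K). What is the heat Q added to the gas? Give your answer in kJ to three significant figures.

Isobaric: W = nRΔT = (3.79)(8.314)(333) = 10493 J.
ΔU = nCᵥΔT with Cᵥ = 3R/2: ΔU = (3.79)(12.47)(333) = 15739 J.
Q = ΔU + W = 15739 + 10493 = 26232 J.

Q ≈ 26.2 kJ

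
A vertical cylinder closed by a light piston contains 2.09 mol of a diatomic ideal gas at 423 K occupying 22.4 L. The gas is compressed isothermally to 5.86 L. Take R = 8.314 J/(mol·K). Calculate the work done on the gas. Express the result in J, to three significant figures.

Isothermal: W = nRT ln(V₂/V₁).
W = (2.09)(8.314)(423) × ln(5.86/22.4)
  = 7350 × -1.341
W_by_gas = -9856 J; work on gas = −W_by = 9856 J.

W ≈ 9860 J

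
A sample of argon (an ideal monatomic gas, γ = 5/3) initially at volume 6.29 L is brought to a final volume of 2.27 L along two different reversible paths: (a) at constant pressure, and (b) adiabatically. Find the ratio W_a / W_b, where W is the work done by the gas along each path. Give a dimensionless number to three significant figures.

W_a / W_b ≈ 0.438

Path (a) isobaric: W = P₁(V₂ − V₁) → W_a/(P₁V₁) = -0.6391.
Path (b) adiabatic: W = P₁V₁(1 − (V₁/V₂)^(γ−1))/(γ−1) → W_b/(P₁V₁) = -1.459.
W_a / W_b = -0.6391 / -1.459 = 0.438.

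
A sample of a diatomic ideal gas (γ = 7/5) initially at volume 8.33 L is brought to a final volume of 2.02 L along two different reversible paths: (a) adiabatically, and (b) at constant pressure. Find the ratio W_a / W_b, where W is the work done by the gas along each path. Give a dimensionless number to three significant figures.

Path (a) adiabatic: W = P₁V₁(1 − (V₁/V₂)^(γ−1))/(γ−1) → W_a/(P₁V₁) = -1.906.
Path (b) isobaric: W = P₁(V₂ − V₁) → W_b/(P₁V₁) = -0.7575.
W_a / W_b = -1.906 / -0.7575 = 2.516.

W_a / W_b ≈ 2.52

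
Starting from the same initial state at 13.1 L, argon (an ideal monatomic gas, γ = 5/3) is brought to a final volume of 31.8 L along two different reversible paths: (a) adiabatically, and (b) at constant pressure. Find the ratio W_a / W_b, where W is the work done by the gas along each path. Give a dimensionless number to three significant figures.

W_a / W_b ≈ 0.469

Path (a) adiabatic: W = P₁V₁(1 − (V₁/V₂)^(γ−1))/(γ−1) → W_a/(P₁V₁) = 0.6695.
Path (b) isobaric: W = P₁(V₂ − V₁) → W_b/(P₁V₁) = 1.427.
W_a / W_b = 0.6695 / 1.427 = 0.469.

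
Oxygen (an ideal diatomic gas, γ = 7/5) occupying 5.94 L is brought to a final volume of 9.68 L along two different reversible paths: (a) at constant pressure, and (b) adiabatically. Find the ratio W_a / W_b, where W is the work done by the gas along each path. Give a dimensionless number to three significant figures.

W_a / W_b ≈ 1.42

Path (a) isobaric: W = P₁(V₂ − V₁) → W_a/(P₁V₁) = 0.6296.
Path (b) adiabatic: W = P₁V₁(1 − (V₁/V₂)^(γ−1))/(γ−1) → W_b/(P₁V₁) = 0.4436.
W_a / W_b = 0.6296 / 0.4436 = 1.419.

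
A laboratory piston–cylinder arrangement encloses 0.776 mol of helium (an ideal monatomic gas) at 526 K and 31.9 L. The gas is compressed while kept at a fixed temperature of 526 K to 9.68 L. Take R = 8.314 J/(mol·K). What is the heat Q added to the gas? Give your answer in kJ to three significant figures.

Isothermal ⇒ ΔU = 0, so Q = W = nRT ln(V₂/V₁).
Q = (0.776)(8.314)(526) ln(9.68/31.9) = 3394 × -1.193 = -4047 J.

Q ≈ -4.05 kJ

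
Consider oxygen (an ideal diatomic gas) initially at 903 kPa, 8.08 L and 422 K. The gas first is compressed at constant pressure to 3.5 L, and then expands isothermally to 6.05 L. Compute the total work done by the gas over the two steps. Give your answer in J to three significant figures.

Step 1 (isobaric): W = PΔV = (903 kPa)(3.5 − 8.08 L) = -4136 J.
After step 1: P = 903 kPa, V = 3.5 L, T = 182.8 K.
Step 2 (isothermal): W = P₁V₁ ln(V₂/V₁) = (3160) ln(6.05/3.5) = 1730 J.
W_total = -4136 + 1730 = -2406 J.

W_total ≈ -2410 J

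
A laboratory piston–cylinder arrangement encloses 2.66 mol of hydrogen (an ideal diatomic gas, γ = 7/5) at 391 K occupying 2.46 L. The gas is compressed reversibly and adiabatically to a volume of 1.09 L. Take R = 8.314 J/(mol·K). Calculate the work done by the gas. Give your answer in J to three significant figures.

W ≈ -8320 J

Adiabatic: TV^(γ−1) = const with γ = 7/5.
T₂ = T₁ (V₁/V₂)^(γ−1) = 391 × (2.46/1.09)^0.4 = 391 × 1.385 = 541.5 K.
W_by = nCᵥ(T₁ − T₂) = (2.66)(20.79)(391 − 541.5) = -8320 J.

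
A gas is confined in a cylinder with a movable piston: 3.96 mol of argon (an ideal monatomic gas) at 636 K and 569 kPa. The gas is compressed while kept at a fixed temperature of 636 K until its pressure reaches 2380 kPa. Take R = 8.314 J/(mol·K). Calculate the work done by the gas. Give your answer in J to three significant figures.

W ≈ -30000 J

Isothermal process: W = nRT ln(V₂/V₁) = nRT ln(P₁/P₂).
W = (3.96)(8.314)(636) × ln(569/2380)
  = 20939 × ln(0.2391) = 20939 × -1.431
W_by_gas = -29964 J.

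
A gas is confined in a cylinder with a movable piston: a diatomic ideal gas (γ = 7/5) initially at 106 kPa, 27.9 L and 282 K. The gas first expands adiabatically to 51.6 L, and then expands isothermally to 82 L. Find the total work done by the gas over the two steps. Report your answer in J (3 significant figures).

Step 1 (adiabatic): W = (P₁V₁ − P₂V₂)/(γ−1) = (2957 − 2313)/0.4 = 1612 J.
After step 1: P = 44.82 kPa, V = 51.6 L, T = 220.5 K.
Step 2 (isothermal): W = P₁V₁ ln(V₂/V₁) = (2313) ln(82/51.6) = 1071 J.
W_total = 1612 + 1071 = 2683 J.

W_total ≈ 2680 J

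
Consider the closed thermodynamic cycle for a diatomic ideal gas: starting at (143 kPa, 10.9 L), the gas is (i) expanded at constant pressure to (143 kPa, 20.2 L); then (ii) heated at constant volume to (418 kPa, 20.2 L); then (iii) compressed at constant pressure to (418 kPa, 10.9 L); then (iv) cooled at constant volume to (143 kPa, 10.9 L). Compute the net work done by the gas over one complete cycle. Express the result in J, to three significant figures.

W_net ≈ -2560 J

Constant-volume legs do no work.
W(i) = (143)(20.2 − 10.9) = 1330 J; W(iii) = (418)(10.9 − 20.2) = -3887 J.
W_net = 1330 − 3887 = -2558 J (the counter-clockwise enclosed area).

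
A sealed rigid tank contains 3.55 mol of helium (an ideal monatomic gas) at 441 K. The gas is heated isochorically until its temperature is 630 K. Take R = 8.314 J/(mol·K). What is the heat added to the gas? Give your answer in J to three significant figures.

Constant volume ⇒ W = 0, so Q = ΔU = nCᵥΔT with Cᵥ = 3R/2 = 12.47 J/(mol·K).
ΔU = (3.55)(12.47)(630 − 441) = 8367 J.

Q ≈ 8370 J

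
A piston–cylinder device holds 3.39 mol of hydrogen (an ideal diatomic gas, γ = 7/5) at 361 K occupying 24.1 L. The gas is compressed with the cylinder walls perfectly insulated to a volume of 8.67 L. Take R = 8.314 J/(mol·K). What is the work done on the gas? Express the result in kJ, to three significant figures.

W ≈ 12.9 kJ

Adiabatic: TV^(γ−1) = const with γ = 7/5.
T₂ = T₁ (V₁/V₂)^(γ−1) = 361 × (24.1/8.67)^0.4 = 361 × 1.505 = 543.4 K.
W_by = nCᵥ(T₁ − T₂) = (3.39)(20.79)(361 − 543.4) = -12851 J.
Work on gas = −W_by = 12851 J.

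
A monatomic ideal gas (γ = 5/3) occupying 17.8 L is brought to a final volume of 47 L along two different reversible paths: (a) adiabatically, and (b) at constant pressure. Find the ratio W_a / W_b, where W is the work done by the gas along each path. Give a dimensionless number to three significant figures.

W_a / W_b ≈ 0.436

Path (a) adiabatic: W = P₁V₁(1 − (V₁/V₂)^(γ−1))/(γ−1) → W_a/(P₁V₁) = 0.7148.
Path (b) isobaric: W = P₁(V₂ − V₁) → W_b/(P₁V₁) = 1.64.
W_a / W_b = 0.7148 / 1.64 = 0.4357.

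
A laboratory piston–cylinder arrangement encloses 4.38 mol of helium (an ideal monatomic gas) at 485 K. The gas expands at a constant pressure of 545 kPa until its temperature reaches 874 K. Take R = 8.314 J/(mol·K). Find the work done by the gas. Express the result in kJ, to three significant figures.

Isobaric: W = P ΔV = nR ΔT.
W = (4.38)(8.314)(874 − 485) = 14166 J.

W ≈ 14.2 kJ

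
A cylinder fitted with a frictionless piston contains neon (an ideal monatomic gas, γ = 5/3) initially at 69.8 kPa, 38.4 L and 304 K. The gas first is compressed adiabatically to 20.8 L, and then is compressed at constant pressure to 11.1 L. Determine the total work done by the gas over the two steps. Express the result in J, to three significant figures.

W_total ≈ -3910 J

Step 1 (adiabatic): W = (P₁V₁ − P₂V₂)/(γ−1) = (2680 − 4034)/0.667 = -2030 J.
After step 1: P = 193.9 kPa, V = 20.8 L, T = 457.5 K.
Step 2 (isobaric): W = PΔV = (193.9 kPa)(11.1 − 20.8 L) = -1881 J.
W_total = -2030 − 1881 = -3911 J.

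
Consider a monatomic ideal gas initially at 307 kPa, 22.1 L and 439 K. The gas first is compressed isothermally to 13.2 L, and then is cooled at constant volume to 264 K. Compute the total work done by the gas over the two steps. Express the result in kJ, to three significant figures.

Step 1 (isothermal): W = P₁V₁ ln(V₂/V₁) = (6785) ln(13.2/22.1) = -3497 J.
Step 2 (isochoric): W = 0 (constant volume).
W_total = -3497 + 0 = -3497 J.

W_total ≈ -3.50 kJ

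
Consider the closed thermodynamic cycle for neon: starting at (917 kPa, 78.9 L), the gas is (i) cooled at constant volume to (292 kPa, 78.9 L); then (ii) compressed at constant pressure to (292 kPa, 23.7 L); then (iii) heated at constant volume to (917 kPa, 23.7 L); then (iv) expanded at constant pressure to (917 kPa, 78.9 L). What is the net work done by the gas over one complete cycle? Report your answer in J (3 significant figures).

Constant-volume legs do no work.
W(ii) = (292)(23.7 − 78.9) = -16118 J; W(iv) = (917)(78.9 − 23.7) = 50618 J.
W_net = -16118 + 50618 = 34500 J (the clockwise enclosed area).

W_net ≈ 34500 J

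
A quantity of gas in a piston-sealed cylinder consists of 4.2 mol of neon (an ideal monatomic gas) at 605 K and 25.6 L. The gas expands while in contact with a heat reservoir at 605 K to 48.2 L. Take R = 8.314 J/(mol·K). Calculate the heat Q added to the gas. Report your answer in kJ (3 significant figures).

Isothermal ⇒ ΔU = 0, so Q = W = nRT ln(V₂/V₁).
Q = (4.2)(8.314)(605) ln(48.2/25.6) = 21126 × 0.6328 = 13368 J.

Q ≈ 13.4 kJ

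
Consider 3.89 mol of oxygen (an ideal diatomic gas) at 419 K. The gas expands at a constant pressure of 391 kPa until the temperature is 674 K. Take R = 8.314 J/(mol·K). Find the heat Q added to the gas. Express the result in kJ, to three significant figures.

Q ≈ 28.9 kJ

Isobaric: W = nRΔT = (3.89)(8.314)(255) = 8247 J.
ΔU = nCᵥΔT with Cᵥ = 5R/2: ΔU = (3.89)(20.79)(255) = 20618 J.
Q = ΔU + W = 20618 + 8247 = 28865 J.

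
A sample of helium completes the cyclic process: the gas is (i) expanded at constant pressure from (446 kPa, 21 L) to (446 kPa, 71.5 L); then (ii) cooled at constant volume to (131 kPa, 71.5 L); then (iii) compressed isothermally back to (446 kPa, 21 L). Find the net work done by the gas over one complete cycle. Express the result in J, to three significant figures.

Leg (i): W = PΔV = (446)(71.5 − 21) = 22523 J.
Leg (ii): W = 0.
Leg (iii): W = PᵢVᵢ ln(V_f/Vᵢ) = (9366) ln(21/71.5) = -11476 J.
W_net = 22523 − 11476 = 11047 J.

W_net ≈ 11000 J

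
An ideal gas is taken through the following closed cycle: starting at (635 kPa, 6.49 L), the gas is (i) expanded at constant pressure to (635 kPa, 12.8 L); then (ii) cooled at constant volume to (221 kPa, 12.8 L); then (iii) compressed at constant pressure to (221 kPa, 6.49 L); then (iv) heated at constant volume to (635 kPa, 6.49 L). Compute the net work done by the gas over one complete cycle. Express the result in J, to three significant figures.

Constant-volume legs do no work.
W(i) = (635)(12.8 − 6.49) = 4007 J; W(iii) = (221)(6.49 − 12.8) = -1395 J.
W_net = 4007 − 1395 = 2612 J (the clockwise enclosed area).

W_net ≈ 2610 J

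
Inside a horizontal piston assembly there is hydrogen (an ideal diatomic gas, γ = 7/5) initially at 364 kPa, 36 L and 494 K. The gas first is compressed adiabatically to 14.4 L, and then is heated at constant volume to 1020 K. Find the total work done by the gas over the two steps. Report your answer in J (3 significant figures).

W_total ≈ -14500 J

Step 1 (adiabatic): W = (P₁V₁ − P₂V₂)/(γ−1) = (13104 − 18905)/0.4 = -14503 J.
Step 2 (isochoric): W = 0 (constant volume).
W_total = -14503 + 0 = -14503 J.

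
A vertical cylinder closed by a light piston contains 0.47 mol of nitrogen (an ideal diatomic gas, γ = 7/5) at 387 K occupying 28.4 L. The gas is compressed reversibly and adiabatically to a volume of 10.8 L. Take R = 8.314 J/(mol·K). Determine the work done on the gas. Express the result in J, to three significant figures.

W ≈ 1790 J

Adiabatic: TV^(γ−1) = const with γ = 7/5.
T₂ = T₁ (V₁/V₂)^(γ−1) = 387 × (28.4/10.8)^0.4 = 387 × 1.472 = 569.7 K.
W_by = nCᵥ(T₁ − T₂) = (0.47)(20.79)(387 − 569.7) = -1785 J.
Work on gas = −W_by = 1785 J.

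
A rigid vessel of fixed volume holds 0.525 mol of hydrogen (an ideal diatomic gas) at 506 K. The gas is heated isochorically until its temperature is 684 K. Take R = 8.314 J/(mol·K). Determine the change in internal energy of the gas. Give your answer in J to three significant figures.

Constant volume ⇒ W = 0, so Q = ΔU = nCᵥΔT with Cᵥ = 5R/2 = 20.79 J/(mol·K).
ΔU = (0.525)(20.79)(684 − 506) = 1942 J.

ΔU ≈ 1940 J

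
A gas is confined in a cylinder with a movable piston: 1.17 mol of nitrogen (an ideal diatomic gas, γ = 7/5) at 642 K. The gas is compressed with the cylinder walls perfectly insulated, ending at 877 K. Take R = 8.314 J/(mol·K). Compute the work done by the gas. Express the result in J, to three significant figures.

W ≈ -5710 J

Adiabatic ⇒ Q = 0, so W_by = −ΔU = nCᵥ(T₁ − T₂).
Cᵥ = 5R/2 = 20.79 J/(mol·K).
W = (1.17)(20.79)(642 − 877) = -5715 J.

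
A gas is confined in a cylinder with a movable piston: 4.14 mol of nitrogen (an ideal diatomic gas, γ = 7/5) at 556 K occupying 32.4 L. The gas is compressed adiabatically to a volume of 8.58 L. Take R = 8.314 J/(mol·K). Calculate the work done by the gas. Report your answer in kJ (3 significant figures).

W ≈ -33.6 kJ

Adiabatic: TV^(γ−1) = const with γ = 7/5.
T₂ = T₁ (V₁/V₂)^(γ−1) = 556 × (32.4/8.58)^0.4 = 556 × 1.701 = 946 K.
W_by = nCᵥ(T₁ − T₂) = (4.14)(20.79)(556 − 946) = -33561 J.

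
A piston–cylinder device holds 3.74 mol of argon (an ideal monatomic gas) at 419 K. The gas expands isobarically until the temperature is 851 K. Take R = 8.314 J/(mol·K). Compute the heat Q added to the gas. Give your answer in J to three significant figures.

Isobaric: W = nRΔT = (3.74)(8.314)(432) = 13433 J.
ΔU = nCᵥΔT with Cᵥ = 3R/2: ΔU = (3.74)(12.47)(432) = 20149 J.
Q = ΔU + W = 20149 + 13433 = 33582 J.

Q ≈ 33600 J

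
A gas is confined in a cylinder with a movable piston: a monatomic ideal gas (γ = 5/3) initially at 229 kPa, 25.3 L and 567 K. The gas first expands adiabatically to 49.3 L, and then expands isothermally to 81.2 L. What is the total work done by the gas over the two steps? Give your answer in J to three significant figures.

W_total ≈ 4970 J

Step 1 (adiabatic): W = (P₁V₁ − P₂V₂)/(γ−1) = (5794 − 3714)/0.667 = 3120 J.
After step 1: P = 75.33 kPa, V = 49.3 L, T = 363.4 K.
Step 2 (isothermal): W = P₁V₁ ln(V₂/V₁) = (3714) ln(81.2/49.3) = 1853 J.
W_total = 3120 + 1853 = 4973 J.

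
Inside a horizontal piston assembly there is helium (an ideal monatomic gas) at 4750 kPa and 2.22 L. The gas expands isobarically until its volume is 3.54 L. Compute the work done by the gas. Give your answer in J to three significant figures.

W ≈ 6270 J

Isobaric: W = P ΔV.
W = (4750 kPa)(3.54 − 2.22 L) = (4750)(1.32) = 6270 J.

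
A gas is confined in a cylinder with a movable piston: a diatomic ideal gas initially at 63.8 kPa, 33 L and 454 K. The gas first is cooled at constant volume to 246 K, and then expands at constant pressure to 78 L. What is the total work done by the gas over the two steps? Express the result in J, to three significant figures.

W_total ≈ 1560 J

Step 1 (isochoric): W = 0 (constant volume).
After step 1: P = 34.57 kPa (V unchanged).
Step 2 (isobaric): W = PΔV = (34.57 kPa)(78 − 33 L) = 1556 J.
W_total = 0 + 1556 = 1556 J.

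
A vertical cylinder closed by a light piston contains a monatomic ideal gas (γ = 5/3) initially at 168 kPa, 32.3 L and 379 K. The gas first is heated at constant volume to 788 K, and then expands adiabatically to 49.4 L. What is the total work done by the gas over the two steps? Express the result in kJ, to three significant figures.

Step 1 (isochoric): W = 0 (constant volume).
After step 1: P = 349.3 kPa (V unchanged).
Step 2 (adiabatic): W = (P₁V₁ − P₂V₂)/(γ−1) = (11282 − 8499)/0.667 = 4175 J.
W_total = 0 + 4175 = 4175 J.

W_total ≈ 4.17 kJ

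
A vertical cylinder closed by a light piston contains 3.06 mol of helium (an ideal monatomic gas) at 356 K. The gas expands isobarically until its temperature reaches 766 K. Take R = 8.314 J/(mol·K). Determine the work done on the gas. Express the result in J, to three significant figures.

W ≈ -10400 J

Isobaric: W = P ΔV = nR ΔT.
W = (3.06)(8.314)(766 − 356) = 10431 J.
Work on gas = −W_by = -10431 J.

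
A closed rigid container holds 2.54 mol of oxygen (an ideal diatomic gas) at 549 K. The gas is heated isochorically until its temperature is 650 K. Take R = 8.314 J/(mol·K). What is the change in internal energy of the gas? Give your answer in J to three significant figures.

Constant volume ⇒ W = 0, so Q = ΔU = nCᵥΔT with Cᵥ = 5R/2 = 20.79 J/(mol·K).
ΔU = (2.54)(20.79)(650 − 549) = 5332 J.

ΔU ≈ 5330 J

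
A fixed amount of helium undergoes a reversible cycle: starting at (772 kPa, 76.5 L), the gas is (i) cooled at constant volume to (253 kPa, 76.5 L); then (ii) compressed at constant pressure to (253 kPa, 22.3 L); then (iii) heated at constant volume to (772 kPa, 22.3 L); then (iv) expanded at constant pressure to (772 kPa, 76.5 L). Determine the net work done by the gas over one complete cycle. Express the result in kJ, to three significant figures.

Constant-volume legs do no work.
W(ii) = (253)(22.3 − 76.5) = -13713 J; W(iv) = (772)(76.5 − 22.3) = 41842 J.
W_net = -13713 + 41842 = 28130 J (the clockwise enclosed area).

W_net ≈ 28.1 kJ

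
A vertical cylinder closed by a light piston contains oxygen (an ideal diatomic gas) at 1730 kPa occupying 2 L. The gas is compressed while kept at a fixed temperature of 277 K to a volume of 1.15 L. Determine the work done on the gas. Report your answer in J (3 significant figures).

Isothermal: W = nRT ln(V₂/V₁) = P₁V₁ ln(V₂/V₁).
P₁V₁ = (1730 kPa)(2 L) = 3460 J.
W = 3460 × ln(1.15/2) = 3460 × -0.5534
W_by_gas = -1915 J; work on gas = −W_by = 1915 J.

W ≈ 1910 J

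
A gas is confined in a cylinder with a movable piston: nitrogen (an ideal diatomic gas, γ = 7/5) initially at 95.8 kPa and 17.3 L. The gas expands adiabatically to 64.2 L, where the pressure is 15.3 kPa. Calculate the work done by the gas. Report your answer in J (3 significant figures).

W ≈ 1690 J

Adiabatic: W = (P₁V₁ − P₂V₂)/(γ − 1) with γ = 7/5.
P₁V₁ = 1657 J, P₂V₂ = 982.3 J.
W = (1657 − 982.3) / 0.4 = 1688 J.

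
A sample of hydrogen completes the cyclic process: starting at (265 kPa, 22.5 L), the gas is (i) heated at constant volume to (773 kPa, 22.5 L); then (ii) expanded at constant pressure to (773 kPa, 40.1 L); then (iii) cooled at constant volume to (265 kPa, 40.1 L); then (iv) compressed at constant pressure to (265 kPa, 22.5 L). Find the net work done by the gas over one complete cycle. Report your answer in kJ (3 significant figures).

Constant-volume legs do no work.
W(ii) = (773)(40.1 − 22.5) = 13605 J; W(iv) = (265)(22.5 − 40.1) = -4664 J.
W_net = 13605 − 4664 = 8941 J (the clockwise enclosed area).

W_net ≈ 8.94 kJ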